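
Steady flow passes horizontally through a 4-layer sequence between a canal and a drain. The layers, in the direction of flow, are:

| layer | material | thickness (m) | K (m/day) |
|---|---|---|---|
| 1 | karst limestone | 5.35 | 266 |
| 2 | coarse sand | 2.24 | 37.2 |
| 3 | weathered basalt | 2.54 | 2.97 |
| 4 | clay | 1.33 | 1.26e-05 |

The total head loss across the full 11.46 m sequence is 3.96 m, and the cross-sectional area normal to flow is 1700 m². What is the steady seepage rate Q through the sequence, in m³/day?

0.0638

Flow is perpendicular to layering, so the layers act in series and the equivalent K is the thickness-weighted harmonic mean.
Total thickness L = 5.35 + 2.24 + 2.54 + 1.33 = 11.46 m.
Σ(b_i/K_i) = 5.35/266 + 2.24/37.2 + 2.54/2.97 + 1.33/1.26e-05 = 1.056e+05 d.
K_eq = L / Σ(b_i/K_i) = 11.46 / 1.056e+05 = 0.0001086 m/day.
Q = K_eq · A · (Δh/L) = 0.0001086 × 1700 × (3.96/11.46) = 0.06378 m³/day.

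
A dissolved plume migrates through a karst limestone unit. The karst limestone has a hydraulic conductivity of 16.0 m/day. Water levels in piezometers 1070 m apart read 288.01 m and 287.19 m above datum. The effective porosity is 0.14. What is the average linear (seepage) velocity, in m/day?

0.0876

Hydraulic gradient i = (288.01 − 287.19) / 1070 = 0.82 / 1070 = 0.0007664.
Darcy flux q = K · i = 16.00 × 0.0007664 = 0.01226 m/day.
Seepage velocity v = q / n_e = 0.01226 / 0.14 = 0.08758 m/day.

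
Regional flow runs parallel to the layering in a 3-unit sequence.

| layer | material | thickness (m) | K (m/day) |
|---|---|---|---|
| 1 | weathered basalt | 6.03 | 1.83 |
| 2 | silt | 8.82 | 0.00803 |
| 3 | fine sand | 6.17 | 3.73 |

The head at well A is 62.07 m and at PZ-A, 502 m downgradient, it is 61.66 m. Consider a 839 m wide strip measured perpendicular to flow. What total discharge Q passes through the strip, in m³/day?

Flow is parallel to layering, so each bed carries its own Darcy discharge and the transmissivities add.
Σ(K_i·b_i) = 1.83×6.03 + 0.00803×8.82 + 3.73×6.17 = 34.12 m²/day.
Hydraulic gradient i = (62.07 − 61.66) / 502 = 0.41 / 502 = 0.0008167.
Q = Σ(K_i·b_i) · W · i = 34.12 × 839 × 0.0008167 = 23.38 m³/day.

23.4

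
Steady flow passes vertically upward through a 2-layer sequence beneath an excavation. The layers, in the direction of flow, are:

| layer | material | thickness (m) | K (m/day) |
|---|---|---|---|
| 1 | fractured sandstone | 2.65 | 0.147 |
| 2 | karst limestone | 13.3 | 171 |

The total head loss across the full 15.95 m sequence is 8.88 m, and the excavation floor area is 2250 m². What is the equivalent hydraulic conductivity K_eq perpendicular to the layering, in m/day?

0.881

Flow is perpendicular to layering, so the layers act in series and the equivalent K is the thickness-weighted harmonic mean.
Total thickness L = 2.65 + 13.3 = 15.95 m.
Σ(b_i/K_i) = 2.65/0.147 + 13.3/171 = 18.10 d.
K_eq = L / Σ(b_i/K_i) = 15.95 / 18.10 = 0.8810 m/day.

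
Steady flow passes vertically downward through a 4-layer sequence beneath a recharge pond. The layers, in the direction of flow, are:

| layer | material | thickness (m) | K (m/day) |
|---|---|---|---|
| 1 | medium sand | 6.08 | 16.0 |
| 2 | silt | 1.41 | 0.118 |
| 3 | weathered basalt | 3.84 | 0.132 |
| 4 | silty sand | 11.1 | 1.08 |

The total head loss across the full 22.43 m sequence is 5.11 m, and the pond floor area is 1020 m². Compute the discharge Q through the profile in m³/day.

Flow is perpendicular to layering, so the layers act in series and the equivalent K is the thickness-weighted harmonic mean.
Total thickness L = 6.08 + 1.41 + 3.84 + 11.1 = 22.43 m.
Σ(b_i/K_i) = 6.08/16.0 + 1.41/0.118 + 3.84/0.132 + 11.1/1.08 = 51.70 d.
K_eq = L / Σ(b_i/K_i) = 22.43 / 51.70 = 0.4339 m/day.
Q = K_eq · A · (Δh/L) = 0.4339 × 1020 × (5.11/22.43) = 100.8 m³/day.

101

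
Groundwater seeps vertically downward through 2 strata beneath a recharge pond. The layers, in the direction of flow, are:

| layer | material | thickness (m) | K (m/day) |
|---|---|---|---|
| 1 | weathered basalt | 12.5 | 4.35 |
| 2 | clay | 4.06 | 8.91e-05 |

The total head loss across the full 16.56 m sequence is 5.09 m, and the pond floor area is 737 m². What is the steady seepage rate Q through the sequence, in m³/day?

0.0823

Flow is perpendicular to layering, so the layers act in series and the equivalent K is the thickness-weighted harmonic mean.
Total thickness L = 12.5 + 4.06 = 16.56 m.
Σ(b_i/K_i) = 12.5/4.35 + 4.06/8.91e-05 = 45570 d.
K_eq = L / Σ(b_i/K_i) = 16.56 / 45570 = 0.0003634 m/day.
Q = K_eq · A · (Δh/L) = 0.0003634 × 737 × (5.09/16.56) = 0.08232 m³/day.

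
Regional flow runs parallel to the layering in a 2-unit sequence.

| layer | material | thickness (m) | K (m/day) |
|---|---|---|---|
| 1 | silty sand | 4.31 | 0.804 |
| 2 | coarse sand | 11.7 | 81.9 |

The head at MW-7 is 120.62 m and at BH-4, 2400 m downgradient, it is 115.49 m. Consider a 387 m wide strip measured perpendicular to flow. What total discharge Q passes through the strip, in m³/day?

Flow is parallel to layering, so each bed carries its own Darcy discharge and the transmissivities add.
Σ(K_i·b_i) = 0.804×4.31 + 81.9×11.7 = 961.7 m²/day.
Hydraulic gradient i = (120.62 − 115.49) / 2400 = 5.13 / 2400 = 0.002138.
Q = Σ(K_i·b_i) · W · i = 961.7 × 387 × 0.002138 = 795.5 m³/day.

796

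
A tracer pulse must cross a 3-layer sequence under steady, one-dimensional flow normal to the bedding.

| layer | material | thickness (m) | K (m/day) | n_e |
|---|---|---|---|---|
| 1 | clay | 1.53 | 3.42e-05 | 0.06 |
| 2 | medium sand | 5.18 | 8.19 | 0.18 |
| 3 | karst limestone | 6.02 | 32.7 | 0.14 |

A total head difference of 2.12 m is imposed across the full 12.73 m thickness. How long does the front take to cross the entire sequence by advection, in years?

108

With flow normal to the layers, continuity requires the same specific discharge q through every layer.
Σ(b_i/K_i) = 1.53/3.42e-05 + 5.18/8.19 + 6.02/32.7 = 44738 d.
q = Δh / Σ(b_i/K_i) = 2.12 / 44738 = 4.739e-05 m/day.
In each layer the seepage velocity is v_i = q/n_i, so the layer transit time is t_i = b_i·n_i / q:
  layer 1 (clay): t_1 = 1.53 × 0.06 / 4.739e-05 = 1937 d
  layer 2 (medium sand): t_2 = 5.18 × 0.18 / 4.739e-05 = 19676 d
  layer 3 (karst limestone): t_3 = 6.02 × 0.14 / 4.739e-05 = 17785 d
Total t = Σ t_i = 39399 days = 107.9 years.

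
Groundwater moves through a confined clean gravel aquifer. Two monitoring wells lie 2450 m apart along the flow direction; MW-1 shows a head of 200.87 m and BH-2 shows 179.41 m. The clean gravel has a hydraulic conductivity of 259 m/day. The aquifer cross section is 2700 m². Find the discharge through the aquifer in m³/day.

6130

Hydraulic gradient i = (200.87 − 179.41) / 2450 = 21.46 / 2450 = 0.008759.
Darcy's law: Q = K · A · i = 259.0 × 2700 × 0.008759 = 6125 m³/day.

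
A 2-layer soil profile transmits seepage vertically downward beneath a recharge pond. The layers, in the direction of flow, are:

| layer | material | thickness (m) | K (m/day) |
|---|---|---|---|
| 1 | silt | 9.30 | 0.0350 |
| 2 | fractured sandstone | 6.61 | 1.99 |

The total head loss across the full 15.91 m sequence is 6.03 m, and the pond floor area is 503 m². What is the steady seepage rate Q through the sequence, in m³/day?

11.3

Flow is perpendicular to layering, so the layers act in series and the equivalent K is the thickness-weighted harmonic mean.
Total thickness L = 9.30 + 6.61 = 15.91 m.
Σ(b_i/K_i) = 9.30/0.0350 + 6.61/1.99 = 269.0 d.
K_eq = L / Σ(b_i/K_i) = 15.91 / 269.0 = 0.05914 m/day.
Q = K_eq · A · (Δh/L) = 0.05914 × 503 × (6.03/15.91) = 11.27 m³/day.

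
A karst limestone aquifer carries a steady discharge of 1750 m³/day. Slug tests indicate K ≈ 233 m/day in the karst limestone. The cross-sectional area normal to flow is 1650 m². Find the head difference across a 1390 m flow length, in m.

6.33

From Q = K·A·i, i = Q / (K·A) = 1750 / (233.0 × 1650) = 0.004552.
Head loss Δh = i · L = 0.004552 × 1390 = 6.327 m.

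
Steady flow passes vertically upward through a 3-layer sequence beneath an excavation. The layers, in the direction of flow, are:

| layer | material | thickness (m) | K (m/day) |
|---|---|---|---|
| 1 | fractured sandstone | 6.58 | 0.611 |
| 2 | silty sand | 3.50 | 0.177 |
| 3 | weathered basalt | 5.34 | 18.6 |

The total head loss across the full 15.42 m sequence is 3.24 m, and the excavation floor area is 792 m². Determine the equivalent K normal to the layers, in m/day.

Flow is perpendicular to layering, so the layers act in series and the equivalent K is the thickness-weighted harmonic mean.
Total thickness L = 6.58 + 3.50 + 5.34 = 15.42 m.
Σ(b_i/K_i) = 6.58/0.611 + 3.50/0.177 + 5.34/18.6 = 30.83 d.
K_eq = L / Σ(b_i/K_i) = 15.42 / 30.83 = 0.5002 m/day.

0.500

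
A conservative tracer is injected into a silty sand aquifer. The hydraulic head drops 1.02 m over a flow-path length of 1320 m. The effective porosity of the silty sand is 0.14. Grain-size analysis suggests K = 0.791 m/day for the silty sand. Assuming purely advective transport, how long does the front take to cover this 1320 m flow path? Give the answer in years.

Hydraulic gradient i = Δh / L = 1.02 / 1320 = 0.0007727.
Darcy flux q = K · i = 0.7910 × 0.0007727 = 0.0006112 m/day.
Seepage velocity v = q / n_e = 0.0006112 / 0.14 = 0.004366 m/day.
Travel time t = L / v = 1320 / 0.004366 = 3.023e+05 days = 827.8 years.

828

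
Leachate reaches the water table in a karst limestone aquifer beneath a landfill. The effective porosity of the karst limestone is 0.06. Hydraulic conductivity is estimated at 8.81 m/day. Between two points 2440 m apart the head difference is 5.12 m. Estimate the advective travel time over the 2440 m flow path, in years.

Hydraulic gradient i = Δh / L = 5.12 / 2440 = 0.002098.
Darcy flux q = K · i = 8.810 × 0.002098 = 0.01849 m/day.
Seepage velocity v = q / n_e = 0.01849 / 0.06 = 0.3081 m/day.
Travel time t = L / v = 2440 / 0.3081 = 7919 days = 21.68 years.

21.7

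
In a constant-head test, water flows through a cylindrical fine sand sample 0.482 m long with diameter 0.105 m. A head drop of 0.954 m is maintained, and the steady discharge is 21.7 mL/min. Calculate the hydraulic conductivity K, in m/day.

Cross-sectional area A = π·(d/2)² = π × (0.105/2)² = 0.008659 m².
Convert discharge: 21.7 mL/min = 3.617e-07 m³/s.
Darcy's law rearranged: K = Q·L / (A·Δh) = 3.617e-07 × 0.482 / (0.008659 × 0.954) = 2.110e-05 m/s = 1.823 m/day.

1.82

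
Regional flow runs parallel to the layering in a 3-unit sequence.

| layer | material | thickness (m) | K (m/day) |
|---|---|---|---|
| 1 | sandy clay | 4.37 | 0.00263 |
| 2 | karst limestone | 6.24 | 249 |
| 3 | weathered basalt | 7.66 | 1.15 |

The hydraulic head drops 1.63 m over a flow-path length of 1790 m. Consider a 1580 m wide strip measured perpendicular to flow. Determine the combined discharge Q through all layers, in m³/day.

Flow is parallel to layering, so each bed carries its own Darcy discharge and the transmissivities add.
Σ(K_i·b_i) = 0.00263×4.37 + 249×6.24 + 1.15×7.66 = 1563 m²/day.
Hydraulic gradient i = Δh / L = 1.63 / 1790 = 0.0009106.
Q = Σ(K_i·b_i) · W · i = 1563 × 1580 × 0.0009106 = 2248 m³/day.

2250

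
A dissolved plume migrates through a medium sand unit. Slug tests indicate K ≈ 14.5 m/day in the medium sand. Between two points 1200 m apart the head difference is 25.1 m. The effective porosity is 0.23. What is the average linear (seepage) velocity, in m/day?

1.32

Hydraulic gradient i = Δh / L = 25.1 / 1200 = 0.02092.
Darcy flux q = K · i = 14.50 × 0.02092 = 0.3033 m/day.
Seepage velocity v = q / n_e = 0.3033 / 0.23 = 1.319 m/day.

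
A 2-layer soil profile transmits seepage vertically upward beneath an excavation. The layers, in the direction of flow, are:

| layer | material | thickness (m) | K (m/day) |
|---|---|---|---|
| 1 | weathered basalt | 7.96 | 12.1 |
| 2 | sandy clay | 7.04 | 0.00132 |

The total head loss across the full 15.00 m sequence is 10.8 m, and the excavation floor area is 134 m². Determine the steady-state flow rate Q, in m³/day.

0.271

Flow is perpendicular to layering, so the layers act in series and the equivalent K is the thickness-weighted harmonic mean.
Total thickness L = 7.96 + 7.04 = 15.00 m.
Σ(b_i/K_i) = 7.96/12.1 + 7.04/0.00132 = 5334 d.
K_eq = L / Σ(b_i/K_i) = 15.00 / 5334 = 0.002812 m/day.
Q = K_eq · A · (Δh/L) = 0.002812 × 134 × (10.8/15.00) = 0.2713 m³/day.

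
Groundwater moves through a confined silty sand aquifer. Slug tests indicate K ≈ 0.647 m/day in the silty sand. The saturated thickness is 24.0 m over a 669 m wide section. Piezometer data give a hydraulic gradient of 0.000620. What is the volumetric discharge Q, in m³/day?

Cross-sectional area A = 669 × 24.0 = 16056 m².
Hydraulic gradient i = 0.000620.
Darcy's law: Q = K · A · i = 0.6470 × 16056 × 0.0006200 = 6.441 m³/day.

6.44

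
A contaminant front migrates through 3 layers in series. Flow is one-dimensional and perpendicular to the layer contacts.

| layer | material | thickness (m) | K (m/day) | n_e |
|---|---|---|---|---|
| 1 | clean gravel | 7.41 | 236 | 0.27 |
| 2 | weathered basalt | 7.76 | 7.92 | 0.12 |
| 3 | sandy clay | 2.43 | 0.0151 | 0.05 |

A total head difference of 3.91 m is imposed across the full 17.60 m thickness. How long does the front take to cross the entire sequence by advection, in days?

With flow normal to the layers, continuity requires the same specific discharge q through every layer.
Σ(b_i/K_i) = 7.41/236 + 7.76/7.92 + 2.43/0.0151 = 161.9 d.
q = Δh / Σ(b_i/K_i) = 3.91 / 161.9 = 0.02414 m/day.
In each layer the seepage velocity is v_i = q/n_i, so the layer transit time is t_i = b_i·n_i / q:
  layer 1 (clean gravel): t_1 = 7.41 × 0.27 / 0.02414 = 82.86 d
  layer 2 (weathered basalt): t_2 = 7.76 × 0.12 / 0.02414 = 38.57 d
  layer 3 (sandy clay): t_3 = 2.43 × 0.05 / 0.02414 = 5.032 d
Total t = Σ t_i = 126.5 days.

126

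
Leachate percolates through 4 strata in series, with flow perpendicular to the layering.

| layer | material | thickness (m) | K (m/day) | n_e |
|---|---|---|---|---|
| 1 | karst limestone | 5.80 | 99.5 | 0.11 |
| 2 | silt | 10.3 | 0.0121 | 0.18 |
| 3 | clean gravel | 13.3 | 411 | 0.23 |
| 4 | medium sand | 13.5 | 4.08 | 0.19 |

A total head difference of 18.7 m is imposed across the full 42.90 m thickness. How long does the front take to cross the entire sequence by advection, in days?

371

With flow normal to the layers, continuity requires the same specific discharge q through every layer.
Σ(b_i/K_i) = 5.80/99.5 + 10.3/0.0121 + 13.3/411 + 13.5/4.08 = 854.6 d.
q = Δh / Σ(b_i/K_i) = 18.7 / 854.6 = 0.02188 m/day.
In each layer the seepage velocity is v_i = q/n_i, so the layer transit time is t_i = b_i·n_i / q:
  layer 1 (karst limestone): t_1 = 5.80 × 0.11 / 0.02188 = 29.16 d
  layer 2 (silt): t_2 = 10.3 × 0.18 / 0.02188 = 84.73 d
  layer 3 (clean gravel): t_3 = 13.3 × 0.23 / 0.02188 = 139.8 d
  layer 4 (medium sand): t_4 = 13.5 × 0.19 / 0.02188 = 117.2 d
Total t = Σ t_i = 370.9 days.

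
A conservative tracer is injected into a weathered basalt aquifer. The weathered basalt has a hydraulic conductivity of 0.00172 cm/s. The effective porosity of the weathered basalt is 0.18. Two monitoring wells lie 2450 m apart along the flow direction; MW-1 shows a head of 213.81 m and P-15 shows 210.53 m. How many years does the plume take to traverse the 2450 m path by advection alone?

Convert K: 0.00172 cm/s × 864 = 1.486 m/day.
Hydraulic gradient i = (213.81 − 210.53) / 2450 = 3.28 / 2450 = 0.001339.
Darcy flux q = K · i = 1.486 × 0.001339 = 0.001990 m/day.
Seepage velocity v = q / n_e = 0.001990 / 0.18 = 0.01105 m/day.
Travel time t = L / v = 2450 / 0.01105 = 2.217e+05 days = 606.9 years.

607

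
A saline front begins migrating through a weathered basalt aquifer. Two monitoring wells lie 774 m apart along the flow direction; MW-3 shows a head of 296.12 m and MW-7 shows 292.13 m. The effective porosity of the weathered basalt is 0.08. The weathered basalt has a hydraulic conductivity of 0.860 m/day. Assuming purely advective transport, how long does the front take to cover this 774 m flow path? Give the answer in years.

38.2

Hydraulic gradient i = (296.12 − 292.13) / 774 = 3.99 / 774 = 0.005155.
Darcy flux q = K · i = 0.8600 × 0.005155 = 0.004433 m/day.
Seepage velocity v = q / n_e = 0.004433 / 0.08 = 0.05542 m/day.
Travel time t = L / v = 774 / 0.05542 = 13967 days = 38.24 years.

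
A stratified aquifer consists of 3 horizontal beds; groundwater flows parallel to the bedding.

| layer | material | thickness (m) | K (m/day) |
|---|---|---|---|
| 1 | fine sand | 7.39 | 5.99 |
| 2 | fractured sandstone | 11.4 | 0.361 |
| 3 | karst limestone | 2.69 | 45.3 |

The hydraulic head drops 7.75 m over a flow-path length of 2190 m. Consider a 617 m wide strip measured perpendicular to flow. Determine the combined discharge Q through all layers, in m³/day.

Flow is parallel to layering, so each bed carries its own Darcy discharge and the transmissivities add.
Σ(K_i·b_i) = 5.99×7.39 + 0.361×11.4 + 45.3×2.69 = 170.2 m²/day.
Hydraulic gradient i = Δh / L = 7.75 / 2190 = 0.003539.
Q = Σ(K_i·b_i) · W · i = 170.2 × 617 × 0.003539 = 371.7 m³/day.

372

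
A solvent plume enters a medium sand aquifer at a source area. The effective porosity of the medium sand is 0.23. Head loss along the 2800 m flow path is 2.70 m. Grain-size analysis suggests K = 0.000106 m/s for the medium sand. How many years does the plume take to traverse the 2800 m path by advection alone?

200

Convert K: 0.000106 m/s × 86400 = 9.158 m/day.
Hydraulic gradient i = Δh / L = 2.70 / 2800 = 0.0009643.
Darcy flux q = K · i = 9.158 × 0.0009643 = 0.008831 m/day.
Seepage velocity v = q / n_e = 0.008831 / 0.23 = 0.03840 m/day.
Travel time t = L / v = 2800 / 0.03840 = 72922 days = 199.7 years.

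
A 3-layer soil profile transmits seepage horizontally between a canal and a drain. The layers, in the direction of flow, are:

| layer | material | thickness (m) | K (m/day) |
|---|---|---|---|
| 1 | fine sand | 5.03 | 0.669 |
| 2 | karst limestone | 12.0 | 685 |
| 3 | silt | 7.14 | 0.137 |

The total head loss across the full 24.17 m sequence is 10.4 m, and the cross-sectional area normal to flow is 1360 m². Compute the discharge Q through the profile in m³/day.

Flow is perpendicular to layering, so the layers act in series and the equivalent K is the thickness-weighted harmonic mean.
Total thickness L = 5.03 + 12.0 + 7.14 = 24.17 m.
Σ(b_i/K_i) = 5.03/0.669 + 12.0/685 + 7.14/0.137 = 59.65 d.
K_eq = L / Σ(b_i/K_i) = 24.17 / 59.65 = 0.4052 m/day.
Q = K_eq · A · (Δh/L) = 0.4052 × 1360 × (10.4/24.17) = 237.1 m³/day.

237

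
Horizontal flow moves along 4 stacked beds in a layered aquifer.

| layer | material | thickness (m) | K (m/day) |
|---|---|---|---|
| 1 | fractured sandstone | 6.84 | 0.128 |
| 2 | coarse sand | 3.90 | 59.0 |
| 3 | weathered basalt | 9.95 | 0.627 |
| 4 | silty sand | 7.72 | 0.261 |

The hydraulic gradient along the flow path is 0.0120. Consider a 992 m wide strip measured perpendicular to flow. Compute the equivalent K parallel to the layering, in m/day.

Flow is parallel to layering, so each bed carries its own Darcy discharge and the transmissivities add.
Σ(K_i·b_i) = 0.128×6.84 + 59.0×3.90 + 0.627×9.95 + 0.261×7.72 = 239.2 m²/day.
Total thickness b = 28.41 m, so K_eq = Σ(K_i·b_i)/b = 8.421 m/day.

8.42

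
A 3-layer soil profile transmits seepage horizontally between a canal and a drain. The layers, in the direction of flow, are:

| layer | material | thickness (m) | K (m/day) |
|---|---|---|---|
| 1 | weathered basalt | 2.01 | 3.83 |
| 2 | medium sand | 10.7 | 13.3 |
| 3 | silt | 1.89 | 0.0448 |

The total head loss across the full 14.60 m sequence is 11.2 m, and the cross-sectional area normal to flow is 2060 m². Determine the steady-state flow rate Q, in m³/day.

530

Flow is perpendicular to layering, so the layers act in series and the equivalent K is the thickness-weighted harmonic mean.
Total thickness L = 2.01 + 10.7 + 1.89 = 14.60 m.
Σ(b_i/K_i) = 2.01/3.83 + 10.7/13.3 + 1.89/0.0448 = 43.52 d.
K_eq = L / Σ(b_i/K_i) = 14.60 / 43.52 = 0.3355 m/day.
Q = K_eq · A · (Δh/L) = 0.3355 × 2060 × (11.2/14.60) = 530.2 m³/day.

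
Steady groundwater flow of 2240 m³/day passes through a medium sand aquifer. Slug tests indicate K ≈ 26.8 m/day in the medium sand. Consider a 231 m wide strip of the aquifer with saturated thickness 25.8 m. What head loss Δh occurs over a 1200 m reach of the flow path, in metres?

Cross-sectional area A = 231 × 25.8 = 5960 m².
From Q = K·A·i, i = Q / (K·A) = 2240 / (26.80 × 5960) = 0.01402.
Head loss Δh = i · L = 0.01402 × 1200 = 16.83 m.

16.8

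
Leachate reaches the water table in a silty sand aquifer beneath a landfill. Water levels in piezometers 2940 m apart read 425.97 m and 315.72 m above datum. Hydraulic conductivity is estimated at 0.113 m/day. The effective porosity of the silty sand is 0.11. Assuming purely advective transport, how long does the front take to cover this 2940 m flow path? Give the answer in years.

209

Hydraulic gradient i = (425.97 − 315.72) / 2940 = 110.25 / 2940 = 0.03750.
Darcy flux q = K · i = 0.1130 × 0.03750 = 0.004237 m/day.
Seepage velocity v = q / n_e = 0.004237 / 0.11 = 0.03852 m/day.
Travel time t = L / v = 2940 / 0.03852 = 76319 days = 208.9 years.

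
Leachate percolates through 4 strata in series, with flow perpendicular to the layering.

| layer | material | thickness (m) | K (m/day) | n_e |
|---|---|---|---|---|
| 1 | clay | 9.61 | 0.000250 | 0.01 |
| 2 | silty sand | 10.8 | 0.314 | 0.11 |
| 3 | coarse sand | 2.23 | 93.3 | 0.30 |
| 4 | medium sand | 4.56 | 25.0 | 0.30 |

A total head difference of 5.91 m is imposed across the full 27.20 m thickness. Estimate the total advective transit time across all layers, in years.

With flow normal to the layers, continuity requires the same specific discharge q through every layer.
Σ(b_i/K_i) = 9.61/0.000250 + 10.8/0.314 + 2.23/93.3 + 4.56/25.0 = 38475 d.
q = Δh / Σ(b_i/K_i) = 5.91 / 38475 = 0.0001536 m/day.
In each layer the seepage velocity is v_i = q/n_i, so the layer transit time is t_i = b_i·n_i / q:
  layer 1 (clay): t_1 = 9.61 × 0.01 / 0.0001536 = 625.6 d
  layer 2 (silty sand): t_2 = 10.8 × 0.11 / 0.0001536 = 7734 d
  layer 3 (coarse sand): t_3 = 2.23 × 0.30 / 0.0001536 = 4355 d
  layer 4 (medium sand): t_4 = 4.56 × 0.30 / 0.0001536 = 8906 d
Total t = Σ t_i = 21621 days = 59.19 years.

59.2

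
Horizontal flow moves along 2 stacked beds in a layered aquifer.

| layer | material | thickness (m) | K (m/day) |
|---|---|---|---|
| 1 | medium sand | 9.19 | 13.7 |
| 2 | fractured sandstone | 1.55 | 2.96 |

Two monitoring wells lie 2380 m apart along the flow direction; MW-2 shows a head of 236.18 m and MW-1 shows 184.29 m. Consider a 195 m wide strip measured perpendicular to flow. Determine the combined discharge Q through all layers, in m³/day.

Flow is parallel to layering, so each bed carries its own Darcy discharge and the transmissivities add.
Σ(K_i·b_i) = 13.7×9.19 + 2.96×1.55 = 130.5 m²/day.
Hydraulic gradient i = (236.18 − 184.29) / 2380 = 51.89 / 2380 = 0.02180.
Q = Σ(K_i·b_i) · W · i = 130.5 × 195 × 0.02180 = 554.8 m³/day.

555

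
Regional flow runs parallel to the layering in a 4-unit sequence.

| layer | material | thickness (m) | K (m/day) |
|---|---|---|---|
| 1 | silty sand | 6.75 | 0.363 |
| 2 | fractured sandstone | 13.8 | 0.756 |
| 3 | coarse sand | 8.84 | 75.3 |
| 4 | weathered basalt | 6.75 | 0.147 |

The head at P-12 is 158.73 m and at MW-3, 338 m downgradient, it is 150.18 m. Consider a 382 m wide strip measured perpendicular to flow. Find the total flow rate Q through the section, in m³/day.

Flow is parallel to layering, so each bed carries its own Darcy discharge and the transmissivities add.
Σ(K_i·b_i) = 0.363×6.75 + 0.756×13.8 + 75.3×8.84 + 0.147×6.75 = 679.5 m²/day.
Hydraulic gradient i = (158.73 − 150.18) / 338 = 8.55 / 338 = 0.02530.
Q = Σ(K_i·b_i) · W · i = 679.5 × 382 × 0.02530 = 6566 m³/day.

6570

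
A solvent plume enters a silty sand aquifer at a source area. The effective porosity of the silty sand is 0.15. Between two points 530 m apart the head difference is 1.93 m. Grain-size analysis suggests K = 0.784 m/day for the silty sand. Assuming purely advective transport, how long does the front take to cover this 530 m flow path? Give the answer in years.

76.2

Hydraulic gradient i = Δh / L = 1.93 / 530 = 0.003642.
Darcy flux q = K · i = 0.7840 × 0.003642 = 0.002855 m/day.
Seepage velocity v = q / n_e = 0.002855 / 0.15 = 0.01903 m/day.
Travel time t = L / v = 530 / 0.01903 = 27846 days = 76.24 years.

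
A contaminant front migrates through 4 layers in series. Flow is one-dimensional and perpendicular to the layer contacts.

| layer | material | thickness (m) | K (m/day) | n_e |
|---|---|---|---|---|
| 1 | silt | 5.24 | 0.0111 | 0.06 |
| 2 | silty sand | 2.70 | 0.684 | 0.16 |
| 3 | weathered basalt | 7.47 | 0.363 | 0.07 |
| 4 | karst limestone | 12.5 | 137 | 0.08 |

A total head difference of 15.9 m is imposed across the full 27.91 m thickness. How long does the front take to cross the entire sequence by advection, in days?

With flow normal to the layers, continuity requires the same specific discharge q through every layer.
Σ(b_i/K_i) = 5.24/0.0111 + 2.70/0.684 + 7.47/0.363 + 12.5/137 = 496.7 d.
q = Δh / Σ(b_i/K_i) = 15.9 / 496.7 = 0.03201 m/day.
In each layer the seepage velocity is v_i = q/n_i, so the layer transit time is t_i = b_i·n_i / q:
  layer 1 (silt): t_1 = 5.24 × 0.06 / 0.03201 = 9.821 d
  layer 2 (silty sand): t_2 = 2.70 × 0.16 / 0.03201 = 13.49 d
  layer 3 (weathered basalt): t_3 = 7.47 × 0.07 / 0.03201 = 16.33 d
  layer 4 (karst limestone): t_4 = 12.5 × 0.08 / 0.03201 = 31.24 d
Total t = Σ t_i = 70.89 days.

70.9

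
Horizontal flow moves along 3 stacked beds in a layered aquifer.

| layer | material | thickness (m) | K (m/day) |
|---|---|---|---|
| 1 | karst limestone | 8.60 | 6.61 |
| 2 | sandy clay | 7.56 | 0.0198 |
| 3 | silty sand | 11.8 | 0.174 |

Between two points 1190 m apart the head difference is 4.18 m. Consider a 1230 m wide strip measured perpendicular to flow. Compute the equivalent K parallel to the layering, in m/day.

Flow is parallel to layering, so each bed carries its own Darcy discharge and the transmissivities add.
Σ(K_i·b_i) = 6.61×8.60 + 0.0198×7.56 + 0.174×11.8 = 59.05 m²/day.
Total thickness b = 27.96 m, so K_eq = Σ(K_i·b_i)/b = 2.112 m/day.

2.11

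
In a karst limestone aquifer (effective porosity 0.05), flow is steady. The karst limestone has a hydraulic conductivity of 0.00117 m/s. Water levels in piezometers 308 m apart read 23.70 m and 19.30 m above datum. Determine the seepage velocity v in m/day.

28.9

Convert K: 0.00117 m/s × 86400 = 101.1 m/day.
Hydraulic gradient i = (23.70 − 19.30) / 308 = 4.4 / 308 = 0.01429.
Darcy flux q = K · i = 101.1 × 0.01429 = 1.444 m/day.
Seepage velocity v = q / n_e = 1.444 / 0.05 = 28.88 m/day.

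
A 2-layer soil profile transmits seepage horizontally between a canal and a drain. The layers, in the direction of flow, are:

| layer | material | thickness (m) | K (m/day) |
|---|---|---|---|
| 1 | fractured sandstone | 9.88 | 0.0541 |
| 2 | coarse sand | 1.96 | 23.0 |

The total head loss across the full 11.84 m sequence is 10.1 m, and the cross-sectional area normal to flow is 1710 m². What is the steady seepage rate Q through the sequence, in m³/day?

Flow is perpendicular to layering, so the layers act in series and the equivalent K is the thickness-weighted harmonic mean.
Total thickness L = 9.88 + 1.96 = 11.84 m.
Σ(b_i/K_i) = 9.88/0.0541 + 1.96/23.0 = 182.7 d.
K_eq = L / Σ(b_i/K_i) = 11.84 / 182.7 = 0.06480 m/day.
Q = K_eq · A · (Δh/L) = 0.06480 × 1710 × (10.1/11.84) = 94.53 m³/day.

94.5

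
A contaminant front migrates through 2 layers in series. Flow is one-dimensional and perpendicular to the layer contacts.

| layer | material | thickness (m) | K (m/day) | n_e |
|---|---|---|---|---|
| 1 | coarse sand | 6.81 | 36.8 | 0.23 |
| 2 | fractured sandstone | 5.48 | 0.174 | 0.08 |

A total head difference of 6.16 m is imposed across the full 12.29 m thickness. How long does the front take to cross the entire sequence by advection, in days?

With flow normal to the layers, continuity requires the same specific discharge q through every layer.
Σ(b_i/K_i) = 6.81/36.8 + 5.48/0.174 = 31.68 d.
q = Δh / Σ(b_i/K_i) = 6.16 / 31.68 = 0.1944 m/day.
In each layer the seepage velocity is v_i = q/n_i, so the layer transit time is t_i = b_i·n_i / q:
  layer 1 (coarse sand): t_1 = 6.81 × 0.23 / 0.1944 = 8.055 d
  layer 2 (fractured sandstone): t_2 = 5.48 × 0.08 / 0.1944 = 2.255 d
Total t = Σ t_i = 10.31 days.

10.3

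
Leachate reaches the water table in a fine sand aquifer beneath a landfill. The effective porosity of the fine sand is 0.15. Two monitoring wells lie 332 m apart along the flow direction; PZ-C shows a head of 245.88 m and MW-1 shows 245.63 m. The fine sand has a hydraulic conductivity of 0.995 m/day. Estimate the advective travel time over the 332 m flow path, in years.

182

Hydraulic gradient i = (245.88 − 245.63) / 332 = 0.25 / 332 = 0.0007530.
Darcy flux q = K · i = 0.9950 × 0.0007530 = 0.0007492 m/day.
Seepage velocity v = q / n_e = 0.0007492 / 0.15 = 0.004995 m/day.
Travel time t = L / v = 332 / 0.004995 = 66467 days = 182.0 years.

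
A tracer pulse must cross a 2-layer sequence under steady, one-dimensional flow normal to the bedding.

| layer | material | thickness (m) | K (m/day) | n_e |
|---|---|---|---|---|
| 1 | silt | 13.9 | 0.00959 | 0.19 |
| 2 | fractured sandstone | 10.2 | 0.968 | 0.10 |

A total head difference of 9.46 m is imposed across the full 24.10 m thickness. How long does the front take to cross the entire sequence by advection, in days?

With flow normal to the layers, continuity requires the same specific discharge q through every layer.
Σ(b_i/K_i) = 13.9/0.00959 + 10.2/0.968 = 1460 d.
q = Δh / Σ(b_i/K_i) = 9.46 / 1460 = 0.006480 m/day.
In each layer the seepage velocity is v_i = q/n_i, so the layer transit time is t_i = b_i·n_i / q:
  layer 1 (silt): t_1 = 13.9 × 0.19 / 0.006480 = 407.6 d
  layer 2 (fractured sandstone): t_2 = 10.2 × 0.10 / 0.006480 = 157.4 d
Total t = Σ t_i = 565.0 days.

565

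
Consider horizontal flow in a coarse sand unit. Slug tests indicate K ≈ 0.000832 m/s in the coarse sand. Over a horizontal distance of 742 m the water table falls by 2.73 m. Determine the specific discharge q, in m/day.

0.264

Convert K: 0.000832 m/s × 86400 = 71.88 m/day.
Hydraulic gradient i = Δh / L = 2.73 / 742 = 0.003679.
Specific discharge q = K · i = 71.88 × 0.003679 = 0.2645 m/day.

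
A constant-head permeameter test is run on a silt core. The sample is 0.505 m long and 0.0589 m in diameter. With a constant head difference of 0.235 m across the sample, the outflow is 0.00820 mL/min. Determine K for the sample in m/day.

Cross-sectional area A = π·(d/2)² = π × (0.0589/2)² = 0.002725 m².
Convert discharge: 0.00820 mL/min = 1.367e-10 m³/s.
Darcy's law rearranged: K = Q·L / (A·Δh) = 1.367e-10 × 0.505 / (0.002725 × 0.235) = 1.078e-07 m/s = 0.009313 m/day.

0.00931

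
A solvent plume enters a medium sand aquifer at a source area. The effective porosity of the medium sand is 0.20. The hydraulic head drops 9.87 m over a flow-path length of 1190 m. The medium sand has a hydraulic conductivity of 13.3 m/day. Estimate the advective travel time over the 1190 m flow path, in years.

Hydraulic gradient i = Δh / L = 9.87 / 1190 = 0.008294.
Darcy flux q = K · i = 13.30 × 0.008294 = 0.1103 m/day.
Seepage velocity v = q / n_e = 0.1103 / 0.20 = 0.5516 m/day.
Travel time t = L / v = 1190 / 0.5516 = 2158 days = 5.907 years.

5.91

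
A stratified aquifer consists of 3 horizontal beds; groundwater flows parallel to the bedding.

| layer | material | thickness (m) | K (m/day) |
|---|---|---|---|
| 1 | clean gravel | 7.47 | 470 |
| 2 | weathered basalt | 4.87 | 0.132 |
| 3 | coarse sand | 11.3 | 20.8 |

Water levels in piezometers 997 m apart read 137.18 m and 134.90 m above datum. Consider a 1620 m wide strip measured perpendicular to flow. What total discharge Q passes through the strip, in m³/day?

Flow is parallel to layering, so each bed carries its own Darcy discharge and the transmissivities add.
Σ(K_i·b_i) = 470×7.47 + 0.132×4.87 + 20.8×11.3 = 3747 m²/day.
Hydraulic gradient i = (137.18 − 134.90) / 997 = 2.28 / 997 = 0.002287.
Q = Σ(K_i·b_i) · W · i = 3747 × 1620 × 0.002287 = 13880 m³/day.

13900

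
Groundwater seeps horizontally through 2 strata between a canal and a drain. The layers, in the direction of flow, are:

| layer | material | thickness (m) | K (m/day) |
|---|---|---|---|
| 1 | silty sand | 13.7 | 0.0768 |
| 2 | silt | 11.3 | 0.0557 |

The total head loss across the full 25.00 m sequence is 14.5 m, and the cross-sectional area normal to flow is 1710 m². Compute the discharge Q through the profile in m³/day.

65.0

Flow is perpendicular to layering, so the layers act in series and the equivalent K is the thickness-weighted harmonic mean.
Total thickness L = 13.7 + 11.3 = 25.00 m.
Σ(b_i/K_i) = 13.7/0.0768 + 11.3/0.0557 = 381.3 d.
K_eq = L / Σ(b_i/K_i) = 25.00 / 381.3 = 0.06557 m/day.
Q = K_eq · A · (Δh/L) = 0.06557 × 1710 × (14.5/25.00) = 65.03 m³/day.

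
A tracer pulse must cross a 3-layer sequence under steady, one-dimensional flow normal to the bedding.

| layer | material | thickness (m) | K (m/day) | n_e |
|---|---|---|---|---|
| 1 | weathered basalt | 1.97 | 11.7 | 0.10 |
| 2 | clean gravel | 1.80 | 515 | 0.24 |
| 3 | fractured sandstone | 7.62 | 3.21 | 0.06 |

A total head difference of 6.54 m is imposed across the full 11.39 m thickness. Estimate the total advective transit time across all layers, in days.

With flow normal to the layers, continuity requires the same specific discharge q through every layer.
Σ(b_i/K_i) = 1.97/11.7 + 1.80/515 + 7.62/3.21 = 2.546 d.
q = Δh / Σ(b_i/K_i) = 6.54 / 2.546 = 2.569 m/day.
In each layer the seepage velocity is v_i = q/n_i, so the layer transit time is t_i = b_i·n_i / q:
  layer 1 (weathered basalt): t_1 = 1.97 × 0.10 / 2.569 = 0.07668 d
  layer 2 (clean gravel): t_2 = 1.80 × 0.24 / 2.569 = 0.1682 d
  layer 3 (fractured sandstone): t_3 = 7.62 × 0.06 / 2.569 = 0.1780 d
Total t = Σ t_i = 0.4228 days.

0.423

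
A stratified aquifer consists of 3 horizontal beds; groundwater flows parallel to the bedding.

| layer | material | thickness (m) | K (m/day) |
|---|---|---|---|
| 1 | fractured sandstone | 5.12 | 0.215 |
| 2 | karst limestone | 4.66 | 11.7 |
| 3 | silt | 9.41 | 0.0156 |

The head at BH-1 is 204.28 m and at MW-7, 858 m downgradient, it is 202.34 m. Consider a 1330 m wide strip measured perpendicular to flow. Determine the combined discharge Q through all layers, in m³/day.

168

Flow is parallel to layering, so each bed carries its own Darcy discharge and the transmissivities add.
Σ(K_i·b_i) = 0.215×5.12 + 11.7×4.66 + 0.0156×9.41 = 55.77 m²/day.
Hydraulic gradient i = (204.28 − 202.34) / 858 = 1.94 / 858 = 0.002261.
Q = Σ(K_i·b_i) · W · i = 55.77 × 1330 × 0.002261 = 167.7 m³/day.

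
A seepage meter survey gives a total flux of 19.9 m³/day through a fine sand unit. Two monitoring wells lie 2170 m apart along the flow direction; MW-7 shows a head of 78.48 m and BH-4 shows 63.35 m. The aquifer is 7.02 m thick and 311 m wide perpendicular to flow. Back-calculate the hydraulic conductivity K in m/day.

Cross-sectional area A = 311 × 7.02 = 2183 m².
Hydraulic gradient i = (78.48 − 63.35) / 2170 = 15.13 / 2170 = 0.006972.
From Q = K·A·i, K = Q / (A·i) = 19.9 / (2183 × 0.006972) = 1.307 m/day.

1.31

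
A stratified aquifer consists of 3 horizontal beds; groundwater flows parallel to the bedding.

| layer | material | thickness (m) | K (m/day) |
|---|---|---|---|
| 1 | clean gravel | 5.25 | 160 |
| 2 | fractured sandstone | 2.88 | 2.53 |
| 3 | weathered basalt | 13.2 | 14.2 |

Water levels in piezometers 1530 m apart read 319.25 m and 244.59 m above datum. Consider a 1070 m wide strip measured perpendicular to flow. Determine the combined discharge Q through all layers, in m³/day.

54000

Flow is parallel to layering, so each bed carries its own Darcy discharge and the transmissivities add.
Σ(K_i·b_i) = 160×5.25 + 2.53×2.88 + 14.2×13.2 = 1035 m²/day.
Hydraulic gradient i = (319.25 − 244.59) / 1530 = 74.66 / 1530 = 0.04880.
Q = Σ(K_i·b_i) · W · i = 1035 × 1070 × 0.04880 = 54026 m³/day.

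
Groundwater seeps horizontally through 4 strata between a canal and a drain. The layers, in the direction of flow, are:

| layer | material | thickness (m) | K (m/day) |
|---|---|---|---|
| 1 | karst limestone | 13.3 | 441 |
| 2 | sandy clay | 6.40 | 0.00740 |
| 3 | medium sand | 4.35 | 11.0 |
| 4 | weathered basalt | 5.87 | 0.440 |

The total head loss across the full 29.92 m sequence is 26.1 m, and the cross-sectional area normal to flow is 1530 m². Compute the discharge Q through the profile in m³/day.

45.4

Flow is perpendicular to layering, so the layers act in series and the equivalent K is the thickness-weighted harmonic mean.
Total thickness L = 13.3 + 6.40 + 4.35 + 5.87 = 29.92 m.
Σ(b_i/K_i) = 13.3/441 + 6.40/0.00740 + 4.35/11.0 + 5.87/0.440 = 878.6 d.
K_eq = L / Σ(b_i/K_i) = 29.92 / 878.6 = 0.03405 m/day.
Q = K_eq · A · (Δh/L) = 0.03405 × 1530 × (26.1/29.92) = 45.45 m³/day.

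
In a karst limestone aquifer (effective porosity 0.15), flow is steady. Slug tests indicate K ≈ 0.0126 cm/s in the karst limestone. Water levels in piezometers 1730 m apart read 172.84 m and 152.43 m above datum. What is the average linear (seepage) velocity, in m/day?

Convert K: 0.0126 cm/s × 864 = 10.89 m/day.
Hydraulic gradient i = (172.84 − 152.43) / 1730 = 20.41 / 1730 = 0.01180.
Darcy flux q = K · i = 10.89 × 0.01180 = 0.1284 m/day.
Seepage velocity v = q / n_e = 0.1284 / 0.15 = 0.8562 m/day.

0.856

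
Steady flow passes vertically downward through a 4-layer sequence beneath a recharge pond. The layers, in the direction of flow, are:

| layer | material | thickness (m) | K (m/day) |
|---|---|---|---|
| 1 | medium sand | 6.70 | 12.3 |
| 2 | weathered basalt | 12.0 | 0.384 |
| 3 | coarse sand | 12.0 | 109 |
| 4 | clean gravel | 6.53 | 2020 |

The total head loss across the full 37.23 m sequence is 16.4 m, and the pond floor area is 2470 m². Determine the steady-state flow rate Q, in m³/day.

Flow is perpendicular to layering, so the layers act in series and the equivalent K is the thickness-weighted harmonic mean.
Total thickness L = 6.70 + 12.0 + 12.0 + 6.53 = 37.23 m.
Σ(b_i/K_i) = 6.70/12.3 + 12.0/0.384 + 12.0/109 + 6.53/2020 = 31.91 d.
K_eq = L / Σ(b_i/K_i) = 37.23 / 31.91 = 1.167 m/day.
Q = K_eq · A · (Δh/L) = 1.167 × 2470 × (16.4/37.23) = 1270 m³/day.

1270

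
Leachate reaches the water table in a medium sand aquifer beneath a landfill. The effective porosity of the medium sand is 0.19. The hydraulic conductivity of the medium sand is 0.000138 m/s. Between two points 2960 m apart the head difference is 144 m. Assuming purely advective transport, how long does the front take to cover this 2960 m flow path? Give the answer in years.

Convert K: 0.000138 m/s × 86400 = 11.92 m/day.
Hydraulic gradient i = Δh / L = 144 / 2960 = 0.04865.
Darcy flux q = K · i = 11.92 × 0.04865 = 0.5800 m/day.
Seepage velocity v = q / n_e = 0.5800 / 0.19 = 3.053 m/day.
Travel time t = L / v = 2960 / 3.053 = 969.6 days = 2.655 years.

2.65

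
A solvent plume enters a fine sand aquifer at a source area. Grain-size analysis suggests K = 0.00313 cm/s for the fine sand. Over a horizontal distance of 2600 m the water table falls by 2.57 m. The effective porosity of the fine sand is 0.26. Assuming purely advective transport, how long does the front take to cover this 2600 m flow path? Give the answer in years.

692

Convert K: 0.00313 cm/s × 864 = 2.704 m/day.
Hydraulic gradient i = Δh / L = 2.57 / 2600 = 0.0009885.
Darcy flux q = K · i = 2.704 × 0.0009885 = 0.002673 m/day.
Seepage velocity v = q / n_e = 0.002673 / 0.26 = 0.01028 m/day.
Travel time t = L / v = 2600 / 0.01028 = 2.529e+05 days = 692.4 years.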